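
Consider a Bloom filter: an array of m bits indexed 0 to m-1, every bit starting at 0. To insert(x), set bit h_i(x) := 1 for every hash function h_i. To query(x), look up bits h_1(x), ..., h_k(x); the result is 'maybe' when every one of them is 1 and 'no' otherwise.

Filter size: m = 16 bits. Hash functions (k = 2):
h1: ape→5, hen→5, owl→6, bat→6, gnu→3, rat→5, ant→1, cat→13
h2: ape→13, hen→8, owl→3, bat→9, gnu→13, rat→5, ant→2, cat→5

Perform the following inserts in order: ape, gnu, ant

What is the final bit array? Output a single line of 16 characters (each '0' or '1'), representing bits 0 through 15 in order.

Start: bits=0000000000000000
After insert 'ape': sets bits 5 13 -> bits=0000010000000100
After insert 'gnu': sets bits 3 13 -> bits=0001010000000100
After insert 'ant': sets bits 1 2 -> bits=0111010000000100

Answer: 0111010000000100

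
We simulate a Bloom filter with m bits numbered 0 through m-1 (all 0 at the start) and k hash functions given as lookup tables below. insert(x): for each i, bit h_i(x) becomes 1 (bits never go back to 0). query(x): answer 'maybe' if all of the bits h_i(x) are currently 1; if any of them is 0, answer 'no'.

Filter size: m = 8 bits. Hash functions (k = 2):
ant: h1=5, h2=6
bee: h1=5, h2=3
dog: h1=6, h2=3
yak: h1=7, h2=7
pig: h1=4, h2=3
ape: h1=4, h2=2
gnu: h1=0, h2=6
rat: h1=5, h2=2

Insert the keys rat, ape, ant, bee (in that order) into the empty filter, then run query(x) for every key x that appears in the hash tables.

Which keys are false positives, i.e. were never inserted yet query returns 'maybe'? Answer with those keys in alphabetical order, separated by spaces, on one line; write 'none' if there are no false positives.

Answer: dog pig

Derivation:
Start: bits=00000000
After insert 'rat': sets bits 2 5 -> bits=00100100
After insert 'ape': sets bits 2 4 -> bits=00101100
After insert 'ant': sets bits 5 6 -> bits=00101110
After insert 'bee': sets bits 3 5 -> bits=00111110
Not inserted: dog gnu pig yak — query each against bits=00111110:
query dog: checks bit3=1, bit6=1 (all 1) -> maybe => FALSE POSITIVE
query gnu: checks bit0=0, bit6=1 (has a 0) -> no => not a false positive
query pig: checks bit3=1, bit4=1 (all 1) -> maybe => FALSE POSITIVE
query yak: checks bit7=0 (has a 0) -> no => not a false positive
False positives (alphabetical): dog pig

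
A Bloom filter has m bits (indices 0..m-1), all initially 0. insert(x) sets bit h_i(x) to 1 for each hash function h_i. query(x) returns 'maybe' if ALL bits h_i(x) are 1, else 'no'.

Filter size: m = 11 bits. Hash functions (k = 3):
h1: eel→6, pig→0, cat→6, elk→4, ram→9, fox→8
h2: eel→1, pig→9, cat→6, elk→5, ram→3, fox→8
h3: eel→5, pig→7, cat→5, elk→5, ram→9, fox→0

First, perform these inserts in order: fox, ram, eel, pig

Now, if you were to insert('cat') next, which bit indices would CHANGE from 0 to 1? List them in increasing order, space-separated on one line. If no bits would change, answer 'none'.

Start: bits=00000000000
After insert 'fox': sets bits 0 8 -> bits=10000000100
After insert 'ram': sets bits 3 9 -> bits=10010000110
After insert 'eel': sets bits 1 5 6 -> bits=11010110110
After insert 'pig': sets bits 0 7 9 -> bits=11010111110
insert 'cat' would touch bits 5 6; currently bit5=1, bit6=1
Bits that are 0 among those (would change 0->1): none

Answer: none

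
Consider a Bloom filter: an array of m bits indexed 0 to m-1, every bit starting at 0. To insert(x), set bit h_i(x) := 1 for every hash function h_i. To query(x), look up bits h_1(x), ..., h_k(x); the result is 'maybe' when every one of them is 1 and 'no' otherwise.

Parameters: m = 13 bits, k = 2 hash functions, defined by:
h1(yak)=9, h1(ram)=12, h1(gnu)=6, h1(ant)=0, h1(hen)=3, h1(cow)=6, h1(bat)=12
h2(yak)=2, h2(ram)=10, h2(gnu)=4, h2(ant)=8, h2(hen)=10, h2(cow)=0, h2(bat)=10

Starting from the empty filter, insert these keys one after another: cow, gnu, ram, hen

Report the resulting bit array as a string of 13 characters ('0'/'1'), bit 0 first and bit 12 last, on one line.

Start: bits=0000000000000
After insert 'cow': sets bits 0 6 -> bits=1000001000000
After insert 'gnu': sets bits 4 6 -> bits=1000101000000
After insert 'ram': sets bits 10 12 -> bits=1000101000101
After insert 'hen': sets bits 3 10 -> bits=1001101000101

Answer: 1001101000101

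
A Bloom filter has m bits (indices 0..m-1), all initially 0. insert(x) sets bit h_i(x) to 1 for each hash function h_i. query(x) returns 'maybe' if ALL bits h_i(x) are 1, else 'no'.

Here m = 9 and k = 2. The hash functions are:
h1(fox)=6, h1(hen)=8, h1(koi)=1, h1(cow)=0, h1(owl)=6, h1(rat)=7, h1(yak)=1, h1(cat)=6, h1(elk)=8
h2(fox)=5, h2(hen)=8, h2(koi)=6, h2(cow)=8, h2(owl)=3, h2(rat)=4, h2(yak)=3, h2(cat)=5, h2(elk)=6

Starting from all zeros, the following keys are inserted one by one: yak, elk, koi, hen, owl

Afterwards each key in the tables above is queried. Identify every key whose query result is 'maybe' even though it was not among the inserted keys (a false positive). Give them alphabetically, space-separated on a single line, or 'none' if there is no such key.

Start: bits=000000000
After insert 'yak': sets bits 1 3 -> bits=010100000
After insert 'elk': sets bits 6 8 -> bits=010100101
After insert 'koi': sets bits 1 6 -> bits=010100101
After insert 'hen': sets bits 8 -> bits=010100101
After insert 'owl': sets bits 3 6 -> bits=010100101
Not inserted: cat cow fox rat — query each against bits=010100101:
query cat: checks bit5=0, bit6=1 (has a 0) -> no => not a false positive
query cow: checks bit0=0, bit8=1 (has a 0) -> no => not a false positive
query fox: checks bit5=0, bit6=1 (has a 0) -> no => not a false positive
query rat: checks bit4=0, bit7=0 (has a 0) -> no => not a false positive
False positives (alphabetical): none

Answer: none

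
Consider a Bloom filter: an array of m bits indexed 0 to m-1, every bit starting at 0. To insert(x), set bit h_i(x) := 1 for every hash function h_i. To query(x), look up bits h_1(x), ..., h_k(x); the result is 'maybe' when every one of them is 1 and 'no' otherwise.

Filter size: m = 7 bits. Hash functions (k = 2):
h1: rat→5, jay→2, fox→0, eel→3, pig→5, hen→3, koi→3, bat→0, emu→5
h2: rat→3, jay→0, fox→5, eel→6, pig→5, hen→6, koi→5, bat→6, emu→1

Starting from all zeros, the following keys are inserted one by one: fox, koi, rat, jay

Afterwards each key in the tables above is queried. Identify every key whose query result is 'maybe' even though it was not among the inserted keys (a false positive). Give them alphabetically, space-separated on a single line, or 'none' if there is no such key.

Start: bits=0000000
After insert 'fox': sets bits 0 5 -> bits=1000010
After insert 'koi': sets bits 3 5 -> bits=1001010
After insert 'rat': sets bits 3 5 -> bits=1001010
After insert 'jay': sets bits 0 2 -> bits=1011010
Not inserted: bat eel emu hen pig — query each against bits=1011010:
query bat: checks bit0=1, bit6=0 (has a 0) -> no => not a false positive
query eel: checks bit3=1, bit6=0 (has a 0) -> no => not a false positive
query emu: checks bit1=0, bit5=1 (has a 0) -> no => not a false positive
query hen: checks bit3=1, bit6=0 (has a 0) -> no => not a false positive
query pig: checks bit5=1 (all 1) -> maybe => FALSE POSITIVE
False positives (alphabetical): pig

Answer: pig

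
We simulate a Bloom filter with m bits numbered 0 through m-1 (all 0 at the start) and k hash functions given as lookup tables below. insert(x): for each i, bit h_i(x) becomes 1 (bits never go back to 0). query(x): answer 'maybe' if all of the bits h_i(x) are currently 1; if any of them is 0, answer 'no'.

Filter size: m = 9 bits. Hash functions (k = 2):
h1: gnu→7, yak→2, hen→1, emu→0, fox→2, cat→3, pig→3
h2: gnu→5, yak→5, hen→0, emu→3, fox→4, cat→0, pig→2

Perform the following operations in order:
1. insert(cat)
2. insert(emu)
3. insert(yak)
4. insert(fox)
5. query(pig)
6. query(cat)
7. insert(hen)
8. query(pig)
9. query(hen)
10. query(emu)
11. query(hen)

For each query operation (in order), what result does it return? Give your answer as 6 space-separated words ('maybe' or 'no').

Start: bits=000000000
Op 1: insert cat -> sets bits 0 3 -> bits=100100000
Op 2: insert emu -> sets bits 0 3 -> bits=100100000
Op 3: insert yak -> sets bits 2 5 -> bits=101101000
Op 4: insert fox -> sets bits 2 4 -> bits=101111000
Op 5: query pig -> checks bit2=1, bit3=1 (all 1) -> maybe
Op 6: query cat -> checks bit0=1, bit3=1 (all 1) -> maybe
Op 7: insert hen -> sets bits 0 1 -> bits=111111000
Op 8: query pig -> checks bit2=1, bit3=1 (all 1) -> maybe
Op 9: query hen -> checks bit0=1, bit1=1 (all 1) -> maybe
Op 10: query emu -> checks bit0=1, bit3=1 (all 1) -> maybe
Op 11: query hen -> checks bit0=1, bit1=1 (all 1) -> maybe
Query results in order: maybe maybe maybe maybe maybe maybe

Answer: maybe maybe maybe maybe maybe maybe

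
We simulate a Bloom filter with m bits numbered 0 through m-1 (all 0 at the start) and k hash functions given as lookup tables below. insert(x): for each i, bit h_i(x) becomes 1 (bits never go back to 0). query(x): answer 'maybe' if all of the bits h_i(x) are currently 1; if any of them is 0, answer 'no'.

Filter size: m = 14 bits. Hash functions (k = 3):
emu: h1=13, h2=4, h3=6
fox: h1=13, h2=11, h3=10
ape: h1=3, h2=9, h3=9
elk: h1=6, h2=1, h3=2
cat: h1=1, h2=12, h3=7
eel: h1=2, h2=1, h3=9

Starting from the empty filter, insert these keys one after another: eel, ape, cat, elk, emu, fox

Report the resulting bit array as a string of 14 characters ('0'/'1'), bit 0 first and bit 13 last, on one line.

Start: bits=00000000000000
After insert 'eel': sets bits 1 2 9 -> bits=01100000010000
After insert 'ape': sets bits 3 9 -> bits=01110000010000
After insert 'cat': sets bits 1 7 12 -> bits=01110001010010
After insert 'elk': sets bits 1 2 6 -> bits=01110011010010
After insert 'emu': sets bits 4 6 13 -> bits=01111011010011
After insert 'fox': sets bits 10 11 13 -> bits=01111011011111

Answer: 01111011011111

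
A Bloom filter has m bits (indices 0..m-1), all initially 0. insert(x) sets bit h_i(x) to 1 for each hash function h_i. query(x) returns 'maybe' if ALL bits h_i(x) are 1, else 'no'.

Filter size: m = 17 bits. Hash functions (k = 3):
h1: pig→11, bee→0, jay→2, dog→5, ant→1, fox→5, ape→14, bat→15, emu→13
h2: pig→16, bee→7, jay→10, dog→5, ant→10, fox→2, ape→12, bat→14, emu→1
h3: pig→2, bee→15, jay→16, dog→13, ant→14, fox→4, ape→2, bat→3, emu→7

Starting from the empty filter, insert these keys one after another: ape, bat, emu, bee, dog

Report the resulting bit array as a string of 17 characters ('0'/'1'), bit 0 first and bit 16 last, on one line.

Answer: 11110101000011110

Derivation:
Start: bits=00000000000000000
After insert 'ape': sets bits 2 12 14 -> bits=00100000000010100
After insert 'bat': sets bits 3 14 15 -> bits=00110000000010110
After insert 'emu': sets bits 1 7 13 -> bits=01110001000011110
After insert 'bee': sets bits 0 7 15 -> bits=11110001000011110
After insert 'dog': sets bits 5 13 -> bits=11110101000011110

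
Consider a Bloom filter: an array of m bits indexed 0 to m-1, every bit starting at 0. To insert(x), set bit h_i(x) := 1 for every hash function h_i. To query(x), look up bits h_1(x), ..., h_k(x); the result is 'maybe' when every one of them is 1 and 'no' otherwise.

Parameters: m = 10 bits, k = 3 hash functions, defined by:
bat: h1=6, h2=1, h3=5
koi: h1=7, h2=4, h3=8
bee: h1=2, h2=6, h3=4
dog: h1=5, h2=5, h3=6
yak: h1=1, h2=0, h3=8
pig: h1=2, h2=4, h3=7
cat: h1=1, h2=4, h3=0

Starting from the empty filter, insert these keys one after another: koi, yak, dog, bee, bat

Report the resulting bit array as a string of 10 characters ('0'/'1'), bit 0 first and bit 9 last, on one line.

Answer: 1110111110

Derivation:
Start: bits=0000000000
After insert 'koi': sets bits 4 7 8 -> bits=0000100110
After insert 'yak': sets bits 0 1 8 -> bits=1100100110
After insert 'dog': sets bits 5 6 -> bits=1100111110
After insert 'bee': sets bits 2 4 6 -> bits=1110111110
After insert 'bat': sets bits 1 5 6 -> bits=1110111110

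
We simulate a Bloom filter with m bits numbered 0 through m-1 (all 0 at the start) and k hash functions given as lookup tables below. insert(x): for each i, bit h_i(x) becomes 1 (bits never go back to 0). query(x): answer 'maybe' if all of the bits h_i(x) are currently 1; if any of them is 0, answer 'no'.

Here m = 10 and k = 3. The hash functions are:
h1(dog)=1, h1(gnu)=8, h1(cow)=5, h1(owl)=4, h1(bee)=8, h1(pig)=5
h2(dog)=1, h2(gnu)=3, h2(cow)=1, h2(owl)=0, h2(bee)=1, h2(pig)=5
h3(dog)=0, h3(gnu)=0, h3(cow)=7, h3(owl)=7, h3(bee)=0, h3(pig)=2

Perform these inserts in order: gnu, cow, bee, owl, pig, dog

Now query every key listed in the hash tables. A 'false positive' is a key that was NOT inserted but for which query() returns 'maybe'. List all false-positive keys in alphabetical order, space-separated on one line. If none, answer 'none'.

Start: bits=0000000000
After insert 'gnu': sets bits 0 3 8 -> bits=1001000010
After insert 'cow': sets bits 1 5 7 -> bits=1101010110
After insert 'bee': sets bits 0 1 8 -> bits=1101010110
After insert 'owl': sets bits 0 4 7 -> bits=1101110110
After insert 'pig': sets bits 2 5 -> bits=1111110110
After insert 'dog': sets bits 0 1 -> bits=1111110110
Not inserted: (none) — query each against bits=1111110110:
False positives (alphabetical): none

Answer: none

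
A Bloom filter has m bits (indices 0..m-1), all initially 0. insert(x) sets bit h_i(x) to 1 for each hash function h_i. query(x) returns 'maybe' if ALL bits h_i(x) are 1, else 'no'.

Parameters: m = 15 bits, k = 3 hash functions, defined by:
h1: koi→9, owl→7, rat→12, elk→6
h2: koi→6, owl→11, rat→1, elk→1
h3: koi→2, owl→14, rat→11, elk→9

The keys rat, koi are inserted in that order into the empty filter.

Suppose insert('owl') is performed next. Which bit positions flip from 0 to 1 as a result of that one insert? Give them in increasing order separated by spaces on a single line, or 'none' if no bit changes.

Start: bits=000000000000000
After insert 'rat': sets bits 1 11 12 -> bits=010000000001100
After insert 'koi': sets bits 2 6 9 -> bits=011000100101100
insert 'owl' would touch bits 7 11 14; currently bit7=0, bit11=1, bit14=0
Bits that are 0 among those (would change 0->1): 7 14

Answer: 7 14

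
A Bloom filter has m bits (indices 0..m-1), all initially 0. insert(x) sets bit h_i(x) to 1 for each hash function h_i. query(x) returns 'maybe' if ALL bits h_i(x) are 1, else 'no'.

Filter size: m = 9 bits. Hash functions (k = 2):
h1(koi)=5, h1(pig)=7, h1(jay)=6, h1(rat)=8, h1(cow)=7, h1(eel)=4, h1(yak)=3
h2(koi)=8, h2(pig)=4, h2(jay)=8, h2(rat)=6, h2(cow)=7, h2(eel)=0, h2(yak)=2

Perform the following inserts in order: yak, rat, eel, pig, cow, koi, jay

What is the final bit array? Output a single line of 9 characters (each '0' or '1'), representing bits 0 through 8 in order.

Start: bits=000000000
After insert 'yak': sets bits 2 3 -> bits=001100000
After insert 'rat': sets bits 6 8 -> bits=001100101
After insert 'eel': sets bits 0 4 -> bits=101110101
After insert 'pig': sets bits 4 7 -> bits=101110111
After insert 'cow': sets bits 7 -> bits=101110111
After insert 'koi': sets bits 5 8 -> bits=101111111
After insert 'jay': sets bits 6 8 -> bits=101111111

Answer: 101111111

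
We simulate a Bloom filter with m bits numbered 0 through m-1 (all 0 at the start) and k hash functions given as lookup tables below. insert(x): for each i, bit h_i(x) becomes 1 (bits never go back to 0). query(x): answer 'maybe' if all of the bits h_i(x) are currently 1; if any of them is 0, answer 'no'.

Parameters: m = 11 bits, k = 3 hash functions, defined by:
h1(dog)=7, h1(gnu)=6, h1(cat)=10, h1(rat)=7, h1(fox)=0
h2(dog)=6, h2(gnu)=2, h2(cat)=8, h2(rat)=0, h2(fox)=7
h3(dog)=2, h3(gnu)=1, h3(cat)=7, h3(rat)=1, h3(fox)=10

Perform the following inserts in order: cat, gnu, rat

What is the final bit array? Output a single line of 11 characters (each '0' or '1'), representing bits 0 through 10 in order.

Start: bits=00000000000
After insert 'cat': sets bits 7 8 10 -> bits=00000001101
After insert 'gnu': sets bits 1 2 6 -> bits=01100011101
After insert 'rat': sets bits 0 1 7 -> bits=11100011101

Answer: 11100011101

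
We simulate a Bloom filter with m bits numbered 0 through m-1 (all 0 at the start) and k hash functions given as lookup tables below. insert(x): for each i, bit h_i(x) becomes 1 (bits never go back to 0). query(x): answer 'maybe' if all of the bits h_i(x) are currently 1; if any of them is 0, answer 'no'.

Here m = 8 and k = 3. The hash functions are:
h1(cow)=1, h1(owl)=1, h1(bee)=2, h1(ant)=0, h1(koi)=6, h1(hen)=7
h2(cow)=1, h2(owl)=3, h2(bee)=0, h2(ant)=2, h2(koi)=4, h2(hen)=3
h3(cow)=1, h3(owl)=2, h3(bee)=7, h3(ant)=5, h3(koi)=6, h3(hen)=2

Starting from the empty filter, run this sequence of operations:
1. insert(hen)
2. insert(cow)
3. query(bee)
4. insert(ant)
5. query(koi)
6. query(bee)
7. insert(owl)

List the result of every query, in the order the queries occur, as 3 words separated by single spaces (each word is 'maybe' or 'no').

Answer: no no maybe

Derivation:
Start: bits=00000000
Op 1: insert hen -> sets bits 2 3 7 -> bits=00110001
Op 2: insert cow -> sets bits 1 -> bits=01110001
Op 3: query bee -> checks bit0=0, bit2=1, bit7=1 (has a 0) -> no
Op 4: insert ant -> sets bits 0 2 5 -> bits=11110101
Op 5: query koi -> checks bit4=0, bit6=0 (has a 0) -> no
Op 6: query bee -> checks bit0=1, bit2=1, bit7=1 (all 1) -> maybe
Op 7: insert owl -> sets bits 1 2 3 -> bits=11110101
Query results in order: no no maybe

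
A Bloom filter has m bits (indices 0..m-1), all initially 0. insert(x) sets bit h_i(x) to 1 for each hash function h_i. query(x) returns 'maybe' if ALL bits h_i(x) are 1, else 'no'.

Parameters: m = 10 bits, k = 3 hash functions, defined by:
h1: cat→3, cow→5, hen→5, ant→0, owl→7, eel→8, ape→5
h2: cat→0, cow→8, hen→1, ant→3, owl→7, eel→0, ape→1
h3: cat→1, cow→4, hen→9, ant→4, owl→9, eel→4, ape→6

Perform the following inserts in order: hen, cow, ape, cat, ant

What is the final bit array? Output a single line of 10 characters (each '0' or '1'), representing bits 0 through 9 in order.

Start: bits=0000000000
After insert 'hen': sets bits 1 5 9 -> bits=0100010001
After insert 'cow': sets bits 4 5 8 -> bits=0100110011
After insert 'ape': sets bits 1 5 6 -> bits=0100111011
After insert 'cat': sets bits 0 1 3 -> bits=1101111011
After insert 'ant': sets bits 0 3 4 -> bits=1101111011

Answer: 1101111011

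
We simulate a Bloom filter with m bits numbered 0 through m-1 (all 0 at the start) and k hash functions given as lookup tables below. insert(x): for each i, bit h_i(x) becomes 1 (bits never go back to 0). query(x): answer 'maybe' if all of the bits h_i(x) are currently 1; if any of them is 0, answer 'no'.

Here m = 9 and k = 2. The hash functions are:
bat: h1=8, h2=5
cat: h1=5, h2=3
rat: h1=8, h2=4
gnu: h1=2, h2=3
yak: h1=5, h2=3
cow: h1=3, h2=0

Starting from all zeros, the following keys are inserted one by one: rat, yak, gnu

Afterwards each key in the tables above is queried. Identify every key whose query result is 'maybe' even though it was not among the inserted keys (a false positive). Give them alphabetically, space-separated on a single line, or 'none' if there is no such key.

Start: bits=000000000
After insert 'rat': sets bits 4 8 -> bits=000010001
After insert 'yak': sets bits 3 5 -> bits=000111001
After insert 'gnu': sets bits 2 3 -> bits=001111001
Not inserted: bat cat cow — query each against bits=001111001:
query bat: checks bit5=1, bit8=1 (all 1) -> maybe => FALSE POSITIVE
query cat: checks bit3=1, bit5=1 (all 1) -> maybe => FALSE POSITIVE
query cow: checks bit0=0, bit3=1 (has a 0) -> no => not a false positive
False positives (alphabetical): bat cat

Answer: bat cat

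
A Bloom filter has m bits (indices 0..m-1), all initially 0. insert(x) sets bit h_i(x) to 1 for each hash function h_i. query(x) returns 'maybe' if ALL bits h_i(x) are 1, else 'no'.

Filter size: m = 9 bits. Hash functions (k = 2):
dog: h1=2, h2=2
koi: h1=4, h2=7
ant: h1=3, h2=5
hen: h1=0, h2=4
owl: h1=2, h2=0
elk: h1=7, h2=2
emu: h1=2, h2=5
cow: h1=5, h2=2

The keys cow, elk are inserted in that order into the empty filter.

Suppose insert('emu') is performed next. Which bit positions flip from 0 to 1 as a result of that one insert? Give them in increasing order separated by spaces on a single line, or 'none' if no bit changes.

Start: bits=000000000
After insert 'cow': sets bits 2 5 -> bits=001001000
After insert 'elk': sets bits 2 7 -> bits=001001010
insert 'emu' would touch bits 2 5; currently bit2=1, bit5=1
Bits that are 0 among those (would change 0->1): none

Answer: none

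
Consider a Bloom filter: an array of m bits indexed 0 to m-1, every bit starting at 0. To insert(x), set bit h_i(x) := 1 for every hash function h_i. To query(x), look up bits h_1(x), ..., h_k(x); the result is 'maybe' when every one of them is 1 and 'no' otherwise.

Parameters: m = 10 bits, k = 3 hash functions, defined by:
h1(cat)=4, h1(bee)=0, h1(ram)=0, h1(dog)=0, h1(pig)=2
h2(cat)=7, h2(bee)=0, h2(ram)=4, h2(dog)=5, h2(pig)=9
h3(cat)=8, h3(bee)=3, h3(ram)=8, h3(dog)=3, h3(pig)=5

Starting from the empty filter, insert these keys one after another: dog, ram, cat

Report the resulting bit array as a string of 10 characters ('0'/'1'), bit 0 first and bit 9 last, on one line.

Start: bits=0000000000
After insert 'dog': sets bits 0 3 5 -> bits=1001010000
After insert 'ram': sets bits 0 4 8 -> bits=1001110010
After insert 'cat': sets bits 4 7 8 -> bits=1001110110

Answer: 1001110110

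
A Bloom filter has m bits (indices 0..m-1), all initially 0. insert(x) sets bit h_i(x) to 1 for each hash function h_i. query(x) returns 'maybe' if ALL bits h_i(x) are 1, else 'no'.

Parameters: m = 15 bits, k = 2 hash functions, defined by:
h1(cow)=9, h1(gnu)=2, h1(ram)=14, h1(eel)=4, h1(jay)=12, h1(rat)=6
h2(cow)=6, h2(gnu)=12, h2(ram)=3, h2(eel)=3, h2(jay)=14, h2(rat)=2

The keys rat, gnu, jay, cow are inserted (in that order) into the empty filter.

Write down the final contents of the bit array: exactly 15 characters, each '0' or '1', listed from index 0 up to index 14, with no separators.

Answer: 001000100100101

Derivation:
Start: bits=000000000000000
After insert 'rat': sets bits 2 6 -> bits=001000100000000
After insert 'gnu': sets bits 2 12 -> bits=001000100000100
After insert 'jay': sets bits 12 14 -> bits=001000100000101
After insert 'cow': sets bits 6 9 -> bits=001000100100101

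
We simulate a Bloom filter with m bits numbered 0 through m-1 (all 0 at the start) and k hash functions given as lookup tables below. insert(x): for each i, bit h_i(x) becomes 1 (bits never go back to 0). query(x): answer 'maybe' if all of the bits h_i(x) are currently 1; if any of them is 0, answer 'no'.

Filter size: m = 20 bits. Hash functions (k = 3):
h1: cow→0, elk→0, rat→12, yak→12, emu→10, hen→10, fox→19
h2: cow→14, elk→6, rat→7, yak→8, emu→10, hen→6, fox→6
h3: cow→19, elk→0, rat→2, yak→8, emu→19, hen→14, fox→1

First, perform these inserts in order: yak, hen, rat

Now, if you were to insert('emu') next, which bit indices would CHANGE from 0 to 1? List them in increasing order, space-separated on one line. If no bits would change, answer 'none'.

Answer: 19

Derivation:
Start: bits=00000000000000000000
After insert 'yak': sets bits 8 12 -> bits=00000000100010000000
After insert 'hen': sets bits 6 10 14 -> bits=00000010101010100000
After insert 'rat': sets bits 2 7 12 -> bits=00100011101010100000
insert 'emu' would touch bits 10 19; currently bit10=1, bit19=0
Bits that are 0 among those (would change 0->1): 19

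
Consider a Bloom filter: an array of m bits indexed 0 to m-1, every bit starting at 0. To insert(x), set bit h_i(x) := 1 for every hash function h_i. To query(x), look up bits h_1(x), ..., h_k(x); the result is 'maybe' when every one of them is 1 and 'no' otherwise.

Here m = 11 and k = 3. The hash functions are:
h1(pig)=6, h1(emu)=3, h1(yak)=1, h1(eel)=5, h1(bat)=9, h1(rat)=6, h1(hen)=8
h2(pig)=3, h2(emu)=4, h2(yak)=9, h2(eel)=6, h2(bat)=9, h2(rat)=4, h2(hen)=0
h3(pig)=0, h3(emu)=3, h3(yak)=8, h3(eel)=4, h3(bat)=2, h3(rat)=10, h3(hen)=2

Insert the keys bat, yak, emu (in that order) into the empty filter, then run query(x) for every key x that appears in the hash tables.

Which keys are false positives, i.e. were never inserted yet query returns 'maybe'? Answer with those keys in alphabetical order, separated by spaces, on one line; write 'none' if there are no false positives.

Start: bits=00000000000
After insert 'bat': sets bits 2 9 -> bits=00100000010
After insert 'yak': sets bits 1 8 9 -> bits=01100000110
After insert 'emu': sets bits 3 4 -> bits=01111000110
Not inserted: eel hen pig rat — query each against bits=01111000110:
query eel: checks bit4=1, bit5=0, bit6=0 (has a 0) -> no => not a false positive
query hen: checks bit0=0, bit2=1, bit8=1 (has a 0) -> no => not a false positive
query pig: checks bit0=0, bit3=1, bit6=0 (has a 0) -> no => not a false positive
query rat: checks bit4=1, bit6=0, bit10=0 (has a 0) -> no => not a false positive
False positives (alphabetical): none

Answer: none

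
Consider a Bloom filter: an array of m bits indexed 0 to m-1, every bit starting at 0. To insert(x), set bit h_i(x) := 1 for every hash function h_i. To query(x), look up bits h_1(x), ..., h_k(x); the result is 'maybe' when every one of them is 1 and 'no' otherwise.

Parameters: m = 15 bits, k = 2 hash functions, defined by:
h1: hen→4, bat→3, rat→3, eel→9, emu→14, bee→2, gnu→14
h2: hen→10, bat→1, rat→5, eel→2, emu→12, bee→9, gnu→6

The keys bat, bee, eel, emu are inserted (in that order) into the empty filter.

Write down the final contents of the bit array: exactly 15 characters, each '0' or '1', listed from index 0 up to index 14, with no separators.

Start: bits=000000000000000
After insert 'bat': sets bits 1 3 -> bits=010100000000000
After insert 'bee': sets bits 2 9 -> bits=011100000100000
After insert 'eel': sets bits 2 9 -> bits=011100000100000
After insert 'emu': sets bits 12 14 -> bits=011100000100101

Answer: 011100000100101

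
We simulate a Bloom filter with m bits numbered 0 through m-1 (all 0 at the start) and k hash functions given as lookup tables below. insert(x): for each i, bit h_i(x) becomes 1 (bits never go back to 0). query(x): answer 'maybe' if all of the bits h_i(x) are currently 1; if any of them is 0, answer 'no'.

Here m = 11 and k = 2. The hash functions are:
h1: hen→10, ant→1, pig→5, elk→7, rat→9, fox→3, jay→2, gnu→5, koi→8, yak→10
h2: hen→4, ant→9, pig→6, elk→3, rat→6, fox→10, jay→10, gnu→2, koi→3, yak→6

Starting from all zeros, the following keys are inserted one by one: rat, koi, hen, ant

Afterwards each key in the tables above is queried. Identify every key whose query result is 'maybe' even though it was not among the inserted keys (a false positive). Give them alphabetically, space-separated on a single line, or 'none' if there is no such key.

Start: bits=00000000000
After insert 'rat': sets bits 6 9 -> bits=00000010010
After insert 'koi': sets bits 3 8 -> bits=00010010110
After insert 'hen': sets bits 4 10 -> bits=00011010111
After insert 'ant': sets bits 1 9 -> bits=01011010111
Not inserted: elk fox gnu jay pig yak — query each against bits=01011010111:
query elk: checks bit3=1, bit7=0 (has a 0) -> no => not a false positive
query fox: checks bit3=1, bit10=1 (all 1) -> maybe => FALSE POSITIVE
query gnu: checks bit2=0, bit5=0 (has a 0) -> no => not a false positive
query jay: checks bit2=0, bit10=1 (has a 0) -> no => not a false positive
query pig: checks bit5=0, bit6=1 (has a 0) -> no => not a false positive
query yak: checks bit6=1, bit10=1 (all 1) -> maybe => FALSE POSITIVE
False positives (alphabetical): fox yak

Answer: fox yak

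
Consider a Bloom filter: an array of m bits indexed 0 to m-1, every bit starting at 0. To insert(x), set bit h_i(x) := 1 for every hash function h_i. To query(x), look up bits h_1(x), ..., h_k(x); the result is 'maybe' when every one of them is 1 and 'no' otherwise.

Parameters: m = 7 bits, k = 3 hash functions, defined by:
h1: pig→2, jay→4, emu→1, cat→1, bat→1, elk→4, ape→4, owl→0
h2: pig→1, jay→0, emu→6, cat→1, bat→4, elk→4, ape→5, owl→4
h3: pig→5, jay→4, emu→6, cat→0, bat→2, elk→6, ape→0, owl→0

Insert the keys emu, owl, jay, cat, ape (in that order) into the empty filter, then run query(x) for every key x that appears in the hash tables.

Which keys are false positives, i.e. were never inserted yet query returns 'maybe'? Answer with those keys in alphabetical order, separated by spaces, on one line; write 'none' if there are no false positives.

Start: bits=0000000
After insert 'emu': sets bits 1 6 -> bits=0100001
After insert 'owl': sets bits 0 4 -> bits=1100101
After insert 'jay': sets bits 0 4 -> bits=1100101
After insert 'cat': sets bits 0 1 -> bits=1100101
After insert 'ape': sets bits 0 4 5 -> bits=1100111
Not inserted: bat elk pig — query each against bits=1100111:
query bat: checks bit1=1, bit2=0, bit4=1 (has a 0) -> no => not a false positive
query elk: checks bit4=1, bit6=1 (all 1) -> maybe => FALSE POSITIVE
query pig: checks bit1=1, bit2=0, bit5=1 (has a 0) -> no => not a false positive
False positives (alphabetical): elk

Answer: elk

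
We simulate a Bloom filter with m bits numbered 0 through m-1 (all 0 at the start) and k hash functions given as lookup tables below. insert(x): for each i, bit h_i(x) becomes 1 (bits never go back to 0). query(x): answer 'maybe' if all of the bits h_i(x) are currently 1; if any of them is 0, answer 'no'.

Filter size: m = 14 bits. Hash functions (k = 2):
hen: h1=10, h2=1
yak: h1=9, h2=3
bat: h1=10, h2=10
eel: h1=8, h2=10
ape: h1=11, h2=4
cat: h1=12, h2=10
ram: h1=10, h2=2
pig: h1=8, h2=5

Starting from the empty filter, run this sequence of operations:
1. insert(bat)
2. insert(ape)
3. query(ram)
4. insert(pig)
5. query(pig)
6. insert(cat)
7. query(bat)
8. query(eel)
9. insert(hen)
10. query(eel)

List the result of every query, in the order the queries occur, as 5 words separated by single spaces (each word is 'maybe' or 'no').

Answer: no maybe maybe maybe maybe

Derivation:
Start: bits=00000000000000
Op 1: insert bat -> sets bits 10 -> bits=00000000001000
Op 2: insert ape -> sets bits 4 11 -> bits=00001000001100
Op 3: query ram -> checks bit2=0, bit10=1 (has a 0) -> no
Op 4: insert pig -> sets bits 5 8 -> bits=00001100101100
Op 5: query pig -> checks bit5=1, bit8=1 (all 1) -> maybe
Op 6: insert cat -> sets bits 10 12 -> bits=00001100101110
Op 7: query bat -> checks bit10=1 (all 1) -> maybe
Op 8: query eel -> checks bit8=1, bit10=1 (all 1) -> maybe
Op 9: insert hen -> sets bits 1 10 -> bits=01001100101110
Op 10: query eel -> checks bit8=1, bit10=1 (all 1) -> maybe
Query results in order: no maybe maybe maybe maybe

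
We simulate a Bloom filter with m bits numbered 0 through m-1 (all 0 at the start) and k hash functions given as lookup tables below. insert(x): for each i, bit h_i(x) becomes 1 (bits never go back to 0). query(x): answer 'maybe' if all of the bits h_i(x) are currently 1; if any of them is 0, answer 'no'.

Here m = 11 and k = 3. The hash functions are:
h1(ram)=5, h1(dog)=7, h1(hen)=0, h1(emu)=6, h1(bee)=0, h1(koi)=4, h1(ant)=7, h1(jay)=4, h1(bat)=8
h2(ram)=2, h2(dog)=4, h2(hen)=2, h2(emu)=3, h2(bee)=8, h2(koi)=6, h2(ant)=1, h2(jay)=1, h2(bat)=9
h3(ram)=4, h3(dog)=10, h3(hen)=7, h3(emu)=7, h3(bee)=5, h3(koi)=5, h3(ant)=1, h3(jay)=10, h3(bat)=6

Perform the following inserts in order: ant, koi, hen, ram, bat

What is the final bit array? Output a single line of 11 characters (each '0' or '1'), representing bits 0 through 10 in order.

Answer: 11101111110

Derivation:
Start: bits=00000000000
After insert 'ant': sets bits 1 7 -> bits=01000001000
After insert 'koi': sets bits 4 5 6 -> bits=01001111000
After insert 'hen': sets bits 0 2 7 -> bits=11101111000
After insert 'ram': sets bits 2 4 5 -> bits=11101111000
After insert 'bat': sets bits 6 8 9 -> bits=11101111110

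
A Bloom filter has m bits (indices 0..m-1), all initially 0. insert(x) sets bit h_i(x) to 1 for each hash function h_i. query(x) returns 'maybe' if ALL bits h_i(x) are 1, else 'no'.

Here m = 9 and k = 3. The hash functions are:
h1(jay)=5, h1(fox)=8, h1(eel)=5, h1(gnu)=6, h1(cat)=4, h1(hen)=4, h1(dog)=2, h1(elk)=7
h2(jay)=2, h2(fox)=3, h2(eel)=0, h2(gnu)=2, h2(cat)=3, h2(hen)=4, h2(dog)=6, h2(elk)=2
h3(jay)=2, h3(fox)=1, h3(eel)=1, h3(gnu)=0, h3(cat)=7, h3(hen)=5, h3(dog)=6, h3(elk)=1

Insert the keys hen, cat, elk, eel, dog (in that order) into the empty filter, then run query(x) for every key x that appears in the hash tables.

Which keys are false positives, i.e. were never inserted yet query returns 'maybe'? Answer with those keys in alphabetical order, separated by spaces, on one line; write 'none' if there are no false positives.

Answer: gnu jay

Derivation:
Start: bits=000000000
After insert 'hen': sets bits 4 5 -> bits=000011000
After insert 'cat': sets bits 3 4 7 -> bits=000111010
After insert 'elk': sets bits 1 2 7 -> bits=011111010
After insert 'eel': sets bits 0 1 5 -> bits=111111010
After insert 'dog': sets bits 2 6 -> bits=111111110
Not inserted: fox gnu jay — query each against bits=111111110:
query fox: checks bit1=1, bit3=1, bit8=0 (has a 0) -> no => not a false positive
query gnu: checks bit0=1, bit2=1, bit6=1 (all 1) -> maybe => FALSE POSITIVE
query jay: checks bit2=1, bit5=1 (all 1) -> maybe => FALSE POSITIVE
False positives (alphabetical): gnu jay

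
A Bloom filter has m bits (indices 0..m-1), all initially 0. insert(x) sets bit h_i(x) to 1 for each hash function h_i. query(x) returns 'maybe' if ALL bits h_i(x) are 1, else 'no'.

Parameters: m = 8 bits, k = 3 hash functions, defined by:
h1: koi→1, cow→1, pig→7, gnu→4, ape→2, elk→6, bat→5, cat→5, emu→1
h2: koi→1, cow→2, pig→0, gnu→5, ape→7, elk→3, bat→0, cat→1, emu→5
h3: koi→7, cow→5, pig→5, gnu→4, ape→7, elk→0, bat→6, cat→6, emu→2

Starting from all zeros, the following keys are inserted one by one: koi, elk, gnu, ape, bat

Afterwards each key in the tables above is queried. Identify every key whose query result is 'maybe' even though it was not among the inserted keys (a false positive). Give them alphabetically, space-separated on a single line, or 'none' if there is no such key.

Start: bits=00000000
After insert 'koi': sets bits 1 7 -> bits=01000001
After insert 'elk': sets bits 0 3 6 -> bits=11010011
After insert 'gnu': sets bits 4 5 -> bits=11011111
After insert 'ape': sets bits 2 7 -> bits=11111111
After insert 'bat': sets bits 0 5 6 -> bits=11111111
Not inserted: cat cow emu pig — query each against bits=11111111:
query cat: checks bit1=1, bit5=1, bit6=1 (all 1) -> maybe => FALSE POSITIVE
query cow: checks bit1=1, bit2=1, bit5=1 (all 1) -> maybe => FALSE POSITIVE
query emu: checks bit1=1, bit2=1, bit5=1 (all 1) -> maybe => FALSE POSITIVE
query pig: checks bit0=1, bit5=1, bit7=1 (all 1) -> maybe => FALSE POSITIVE
False positives (alphabetical): cat cow emu pig

Answer: cat cow emu pig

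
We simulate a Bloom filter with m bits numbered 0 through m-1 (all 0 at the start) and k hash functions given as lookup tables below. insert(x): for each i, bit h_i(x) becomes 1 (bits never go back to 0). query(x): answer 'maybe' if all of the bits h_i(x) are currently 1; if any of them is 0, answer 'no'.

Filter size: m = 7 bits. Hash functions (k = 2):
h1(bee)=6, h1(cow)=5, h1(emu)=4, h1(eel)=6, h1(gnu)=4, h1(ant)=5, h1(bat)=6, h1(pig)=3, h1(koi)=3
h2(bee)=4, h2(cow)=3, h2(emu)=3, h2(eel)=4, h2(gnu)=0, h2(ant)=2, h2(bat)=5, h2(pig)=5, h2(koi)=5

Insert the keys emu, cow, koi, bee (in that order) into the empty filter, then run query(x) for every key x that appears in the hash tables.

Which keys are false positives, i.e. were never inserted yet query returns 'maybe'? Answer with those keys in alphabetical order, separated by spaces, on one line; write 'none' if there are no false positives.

Start: bits=0000000
After insert 'emu': sets bits 3 4 -> bits=0001100
After insert 'cow': sets bits 3 5 -> bits=0001110
After insert 'koi': sets bits 3 5 -> bits=0001110
After insert 'bee': sets bits 4 6 -> bits=0001111
Not inserted: ant bat eel gnu pig — query each against bits=0001111:
query ant: checks bit2=0, bit5=1 (has a 0) -> no => not a false positive
query bat: checks bit5=1, bit6=1 (all 1) -> maybe => FALSE POSITIVE
query eel: checks bit4=1, bit6=1 (all 1) -> maybe => FALSE POSITIVE
query gnu: checks bit0=0, bit4=1 (has a 0) -> no => not a false positive
query pig: checks bit3=1, bit5=1 (all 1) -> maybe => FALSE POSITIVE
False positives (alphabetical): bat eel pig

Answer: bat eel pig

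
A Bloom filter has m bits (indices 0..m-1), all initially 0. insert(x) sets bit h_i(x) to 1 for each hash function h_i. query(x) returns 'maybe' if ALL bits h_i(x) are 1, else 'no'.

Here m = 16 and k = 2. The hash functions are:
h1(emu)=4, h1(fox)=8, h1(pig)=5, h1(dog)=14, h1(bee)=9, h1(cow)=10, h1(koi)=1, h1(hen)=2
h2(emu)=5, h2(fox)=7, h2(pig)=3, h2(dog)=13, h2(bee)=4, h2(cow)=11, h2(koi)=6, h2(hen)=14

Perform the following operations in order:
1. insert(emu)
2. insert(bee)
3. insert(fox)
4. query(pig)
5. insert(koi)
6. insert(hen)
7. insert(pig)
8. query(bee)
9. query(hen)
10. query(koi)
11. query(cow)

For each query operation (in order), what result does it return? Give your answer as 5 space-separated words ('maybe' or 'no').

Start: bits=0000000000000000
Op 1: insert emu -> sets bits 4 5 -> bits=0000110000000000
Op 2: insert bee -> sets bits 4 9 -> bits=0000110001000000
Op 3: insert fox -> sets bits 7 8 -> bits=0000110111000000
Op 4: query pig -> checks bit3=0, bit5=1 (has a 0) -> no
Op 5: insert koi -> sets bits 1 6 -> bits=0100111111000000
Op 6: insert hen -> sets bits 2 14 -> bits=0110111111000010
Op 7: insert pig -> sets bits 3 5 -> bits=0111111111000010
Op 8: query bee -> checks bit4=1, bit9=1 (all 1) -> maybe
Op 9: query hen -> checks bit2=1, bit14=1 (all 1) -> maybe
Op 10: query koi -> checks bit1=1, bit6=1 (all 1) -> maybe
Op 11: query cow -> checks bit10=0, bit11=0 (has a 0) -> no
Query results in order: no maybe maybe maybe no

Answer: no maybe maybe maybe no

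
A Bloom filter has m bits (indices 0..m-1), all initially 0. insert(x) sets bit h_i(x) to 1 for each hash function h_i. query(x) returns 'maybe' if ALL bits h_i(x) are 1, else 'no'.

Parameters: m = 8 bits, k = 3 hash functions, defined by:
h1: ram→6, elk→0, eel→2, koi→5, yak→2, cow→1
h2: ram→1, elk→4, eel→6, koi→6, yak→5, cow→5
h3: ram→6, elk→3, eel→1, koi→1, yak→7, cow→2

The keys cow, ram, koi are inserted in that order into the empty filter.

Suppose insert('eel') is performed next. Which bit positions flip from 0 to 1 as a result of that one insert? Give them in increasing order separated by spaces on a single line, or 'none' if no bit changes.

Start: bits=00000000
After insert 'cow': sets bits 1 2 5 -> bits=01100100
After insert 'ram': sets bits 1 6 -> bits=01100110
After insert 'koi': sets bits 1 5 6 -> bits=01100110
insert 'eel' would touch bits 1 2 6; currently bit1=1, bit2=1, bit6=1
Bits that are 0 among those (would change 0->1): none

Answer: none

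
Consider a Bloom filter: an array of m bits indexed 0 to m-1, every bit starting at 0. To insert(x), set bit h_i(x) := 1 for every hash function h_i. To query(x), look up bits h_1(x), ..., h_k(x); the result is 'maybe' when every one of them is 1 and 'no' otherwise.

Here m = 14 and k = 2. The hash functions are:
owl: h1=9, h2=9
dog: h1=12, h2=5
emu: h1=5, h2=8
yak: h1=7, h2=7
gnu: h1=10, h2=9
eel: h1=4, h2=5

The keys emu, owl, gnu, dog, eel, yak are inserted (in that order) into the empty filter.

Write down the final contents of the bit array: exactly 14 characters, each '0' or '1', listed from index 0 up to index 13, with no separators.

Answer: 00001101111010

Derivation:
Start: bits=00000000000000
After insert 'emu': sets bits 5 8 -> bits=00000100100000
After insert 'owl': sets bits 9 -> bits=00000100110000
After insert 'gnu': sets bits 9 10 -> bits=00000100111000
After insert 'dog': sets bits 5 12 -> bits=00000100111010
After insert 'eel': sets bits 4 5 -> bits=00001100111010
After insert 'yak': sets bits 7 -> bits=00001101111010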